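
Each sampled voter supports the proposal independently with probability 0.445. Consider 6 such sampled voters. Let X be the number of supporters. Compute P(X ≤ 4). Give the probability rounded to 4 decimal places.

0.9341

X ~ Binomial(6, 0.445); P(X ≤ 4) = Σ C(6,k) p^k (1−p)^(6−k) over k:
  k=0: C(6,0)·0.445^0·0.555^6 = 0.029225
  k=1: C(6,1)·0.445^1·0.555^5 = 0.140597
  k=2: C(6,2)·0.445^2·0.555^4 = 0.281827
  k=3: C(6,3)·0.445^3·0.555^3 = 0.301293
  k=4: C(6,4)·0.445^4·0.555^2 = 0.181183
Total = 0.934126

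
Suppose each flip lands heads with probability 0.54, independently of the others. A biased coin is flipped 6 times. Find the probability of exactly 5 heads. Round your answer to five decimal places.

X ~ Binomial(n=6, p=0.54).
P(X=5) = C(6,5) · p^5 · (1−p)^1
= 6 · 0.045917 · 0.46 = 0.1267295

0.12673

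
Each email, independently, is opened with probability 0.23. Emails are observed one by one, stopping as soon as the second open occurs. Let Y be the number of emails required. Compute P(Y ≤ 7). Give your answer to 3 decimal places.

Finishing within 7 emails ⇔ at least 2 successes in the first 7. With X ~ Binomial(7, 0.23), P(Y ≤ 7) = 1 − P(X ≤ 1).
  k=0: C(7,0)·0.23^0·0.77^7 = 0.16049
  k=1: C(7,1)·0.23^1·0.77^6 = 0.33556
1 − 0.49605 = 0.50395

0.504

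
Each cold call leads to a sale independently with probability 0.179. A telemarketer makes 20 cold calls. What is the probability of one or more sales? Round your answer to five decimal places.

P(at least one) = 1 − P(none) = 1 − (1 − 0.179)^20
= 1 − 0.0193581 = 0.9806419

0.98064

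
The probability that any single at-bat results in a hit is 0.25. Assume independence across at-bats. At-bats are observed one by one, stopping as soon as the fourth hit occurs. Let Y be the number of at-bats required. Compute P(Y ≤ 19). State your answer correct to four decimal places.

Finishing within 19 at-bats ⇔ at least 4 successes in the first 19. With X ~ Binomial(19, 0.25), P(Y ≤ 19) = 1 − P(X ≤ 3).
  k=0: C(19,0)·0.25^0·0.75^19 = 0.004228
  k=1: C(19,1)·0.25^1·0.75^18 = 0.026779
  k=2: C(19,2)·0.25^2·0.75^17 = 0.080337
  k=3: C(19,3)·0.25^3·0.75^16 = 0.151748
1 − 0.263093 = 0.736907

0.7369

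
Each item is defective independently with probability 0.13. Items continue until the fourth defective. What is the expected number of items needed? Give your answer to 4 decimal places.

30.7692

Y = total items until the fourth success; negative binomial with r=4, p=0.13.
E[Y] = r / p = 4 / 0.13 = 30.769231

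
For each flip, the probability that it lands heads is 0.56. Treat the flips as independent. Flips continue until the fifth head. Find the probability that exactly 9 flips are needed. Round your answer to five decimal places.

Y = trial on which the fifth success occurs; negative binomial, r=5, p=0.56.
P(Y=9) = C(8,4) · p^5 · (1−p)^4
= 70 · 0.055073 · 0.037481 = 0.1444937

0.14449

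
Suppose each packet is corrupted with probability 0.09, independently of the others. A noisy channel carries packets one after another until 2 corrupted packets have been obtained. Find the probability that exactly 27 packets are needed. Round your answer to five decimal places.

0.01993

Y = trial on which the second success occurs; negative binomial, r=2, p=0.09.
P(Y=27) = C(26,1) · p^2 · (1−p)^25
= 26 · 0.0081 · 0.094631 = 0.0199294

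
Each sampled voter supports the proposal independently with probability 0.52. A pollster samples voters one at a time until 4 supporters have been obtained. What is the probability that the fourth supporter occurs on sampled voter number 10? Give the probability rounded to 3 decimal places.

0.075

Y = trial on which the fourth success occurs; negative binomial, r=4, p=0.52.
P(Y=10) = C(9,3) · p^4 · (1−p)^6
= 84 · 0.073116 · 0.012231 = 0.07512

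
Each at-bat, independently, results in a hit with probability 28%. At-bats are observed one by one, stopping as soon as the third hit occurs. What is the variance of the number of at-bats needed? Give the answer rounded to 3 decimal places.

27.551

Y = total at-bats until the third success; negative binomial with r=3, p=0.28.
Var(Y) = r(1−p)/p² = 3·0.72 / 0.28² = 27.55102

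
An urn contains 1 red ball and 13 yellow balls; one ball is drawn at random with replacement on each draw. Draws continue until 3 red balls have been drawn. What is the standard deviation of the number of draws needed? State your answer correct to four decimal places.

23.3666

Y = total draws until the third success; negative binomial with r=3, p=0.071429.
SD(Y) = √[r(1−p)/p²] = √(546.000000) = 23.366643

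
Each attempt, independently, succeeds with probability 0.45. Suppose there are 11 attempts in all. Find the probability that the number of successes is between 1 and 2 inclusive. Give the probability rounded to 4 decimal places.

0.0638

X ~ Binomial(11, 0.45); P(1 ≤ X ≤ 2) = Σ C(11,k) p^k (1−p)^(11−k) over k:
  k=1: C(11,1)·0.45^1·0.55^10 = 0.012538
  k=2: C(11,2)·0.45^2·0.55^9 = 0.051292
Total = 0.063830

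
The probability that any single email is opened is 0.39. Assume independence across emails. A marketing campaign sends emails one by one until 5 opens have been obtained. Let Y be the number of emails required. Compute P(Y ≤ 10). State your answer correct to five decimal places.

0.34204

Finishing within 10 emails ⇔ at least 5 successes in the first 10. With X ~ Binomial(10, 0.39), P(Y ≤ 10) = 1 − P(X ≤ 4).
  k=0: C(10,0)·0.39^0·0.61^10 = 0.0071334
  k=1: C(10,1)·0.39^1·0.61^9 = 0.0456072
  k=2: C(10,2)·0.39^2·0.61^8 = 0.1312141
  k=3: C(10,3)·0.39^3·0.61^7 = 0.2237092
  k=4: C(10,4)·0.39^4·0.61^6 = 0.2502976
1 − 0.6579615 = 0.3420385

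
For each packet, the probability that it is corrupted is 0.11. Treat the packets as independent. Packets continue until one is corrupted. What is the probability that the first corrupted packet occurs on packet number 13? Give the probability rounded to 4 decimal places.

0.0272

Geometric (trials to first success), p = 0.11.
P(Y = 13) = (1−p)^12 · p = 0.24699 · 0.11 = 0.027169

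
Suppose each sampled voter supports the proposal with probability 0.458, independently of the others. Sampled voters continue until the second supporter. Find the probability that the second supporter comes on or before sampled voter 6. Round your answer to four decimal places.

0.8461

Finishing within 6 sampled voters ⇔ at least 2 successes in the first 6. With X ~ Binomial(6, 0.458), P(Y ≤ 6) = 1 − P(X ≤ 1).
  k=0: C(6,0)·0.458^0·0.542^6 = 0.025351
  k=1: C(6,1)·0.458^1·0.542^5 = 0.128533
1 − 0.153884 = 0.846116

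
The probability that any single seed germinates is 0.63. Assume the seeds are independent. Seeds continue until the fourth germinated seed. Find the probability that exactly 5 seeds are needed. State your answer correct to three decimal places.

Y = trial on which the fourth success occurs; negative binomial, r=4, p=0.63.
P(Y=5) = C(4,3) · p^4 · (1−p)^1
= 4 · 0.15753 · 0.37 = 0.23314

0.233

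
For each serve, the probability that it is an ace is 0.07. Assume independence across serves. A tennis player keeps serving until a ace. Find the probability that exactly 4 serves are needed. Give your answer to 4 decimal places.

Geometric (trials to first success), p = 0.07.
P(Y = 4) = (1−p)^3 · p = 0.80436 · 0.07 = 0.056305

0.0563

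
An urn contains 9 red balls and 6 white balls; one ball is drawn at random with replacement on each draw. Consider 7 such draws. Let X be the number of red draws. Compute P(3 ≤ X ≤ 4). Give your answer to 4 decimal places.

0.4838

X ~ Binomial(7, 0.60); P(3 ≤ X ≤ 4) = Σ C(7,k) p^k (1−p)^(7−k) over k:
  k=3: C(7,3)·0.60^3·0.40^4 = 0.193536
  k=4: C(7,4)·0.60^4·0.40^3 = 0.290304
Total = 0.483840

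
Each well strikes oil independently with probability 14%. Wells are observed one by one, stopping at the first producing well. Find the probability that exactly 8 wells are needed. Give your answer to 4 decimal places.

0.0487

Geometric (trials to first success), p = 0.14.
P(Y = 8) = (1−p)^7 · p = 0.34793 · 0.14 = 0.048710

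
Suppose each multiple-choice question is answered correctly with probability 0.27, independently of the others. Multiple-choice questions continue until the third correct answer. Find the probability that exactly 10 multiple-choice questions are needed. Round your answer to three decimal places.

Y = trial on which the third success occurs; negative binomial, r=3, p=0.27.
P(Y=10) = C(9,2) · p^3 · (1−p)^7
= 36 · 0.019683 · 0.11047 = 0.07828

0.078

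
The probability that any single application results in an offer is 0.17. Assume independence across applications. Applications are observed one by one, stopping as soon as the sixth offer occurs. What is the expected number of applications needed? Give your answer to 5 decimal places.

Y = total applications until the sixth success; negative binomial with r=6, p=0.17.
E[Y] = r / p = 6 / 0.17 = 35.2941176

35.29412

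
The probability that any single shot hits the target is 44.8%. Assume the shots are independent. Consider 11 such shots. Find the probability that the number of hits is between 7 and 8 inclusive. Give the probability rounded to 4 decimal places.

0.1560

X ~ Binomial(11, 0.448); P(7 ≤ X ≤ 8) = Σ C(11,k) p^k (1−p)^(11−k) over k:
  k=7: C(11,7)·0.448^7·0.552^4 = 0.110973
  k=8: C(11,8)·0.448^8·0.552^3 = 0.045032
Total = 0.156005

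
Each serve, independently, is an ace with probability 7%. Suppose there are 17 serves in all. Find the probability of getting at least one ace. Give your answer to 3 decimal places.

P(at least one) = 1 − P(none) = 1 − (1 − 0.07)^17
= 1 − 0.29121 = 0.70879

0.709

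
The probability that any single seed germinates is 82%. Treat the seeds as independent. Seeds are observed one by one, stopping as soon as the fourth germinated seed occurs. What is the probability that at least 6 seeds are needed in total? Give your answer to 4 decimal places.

0.2224

Needing more than 5 seeds ⇔ fewer than 4 successes in the first 5. With X ~ Binomial(5, 0.82), P(Y > 5) = P(X ≤ 3).
  k=0: C(5,0)·0.82^0·0.18^5 = 0.000189
  k=1: C(5,1)·0.82^1·0.18^4 = 0.004304
  k=2: C(5,2)·0.82^2·0.18^3 = 0.039214
  k=3: C(5,3)·0.82^3·0.18^2 = 0.178643
P(X ≤ 3) = 0.222351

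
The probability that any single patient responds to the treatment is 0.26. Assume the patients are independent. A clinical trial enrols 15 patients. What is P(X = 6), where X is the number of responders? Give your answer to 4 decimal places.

0.1029

X ~ Binomial(n=15, p=0.26).
P(X=6) = C(15,6) · p^6 · (1−p)^9
= 5005 · 0.00030892 · 0.06654 = 0.102880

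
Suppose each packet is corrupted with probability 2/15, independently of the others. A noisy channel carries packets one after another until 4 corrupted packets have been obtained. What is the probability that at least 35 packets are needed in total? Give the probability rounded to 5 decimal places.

Needing more than 34 packets ⇔ fewer than 4 successes in the first 34. With X ~ Binomial(34, 0.133333), P(Y > 34) = P(X ≤ 3).
  k=0: C(34,0)·0.133333^0·0.866667^34 = 0.0077085
  k=1: C(34,1)·0.133333^1·0.866667^33 = 0.0403215
  k=2: C(34,2)·0.133333^2·0.866667^32 = 0.1023546
  k=3: C(34,3)·0.133333^3·0.866667^31 = 0.1679665
P(X ≤ 3) = 0.3183511

0.31835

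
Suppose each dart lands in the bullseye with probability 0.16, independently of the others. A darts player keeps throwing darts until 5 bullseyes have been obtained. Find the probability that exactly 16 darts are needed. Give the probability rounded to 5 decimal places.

0.02103

Y = trial on which the fifth success occurs; negative binomial, r=5, p=0.16.
P(Y=16) = C(15,4) · p^5 · (1−p)^11
= 1365 · 0.00010486 · 0.14692 = 0.0210283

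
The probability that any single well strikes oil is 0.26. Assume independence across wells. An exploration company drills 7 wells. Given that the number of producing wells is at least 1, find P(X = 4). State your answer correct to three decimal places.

0.074

X ~ Binomial(7, 0.26). Want P(X=4 | X≥1) = P(X=4) / P(X≥1).
P(X=4) = C(7,4)·0.26^4·0.74^3 = 0.06481
P(X≥1) = 1 − 0.12151 = 0.87849
Ratio = 0.06481 / 0.87849 = 0.07378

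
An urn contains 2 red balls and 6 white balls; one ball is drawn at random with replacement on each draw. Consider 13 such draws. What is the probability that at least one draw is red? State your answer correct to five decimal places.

P(at least one) = 1 − P(none) = 1 − (1 − 0.25)^13
= 1 − 0.0237573 = 0.9762427

0.97624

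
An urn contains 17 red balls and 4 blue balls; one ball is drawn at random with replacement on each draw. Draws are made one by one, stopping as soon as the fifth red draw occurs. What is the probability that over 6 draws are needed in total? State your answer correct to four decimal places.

Needing more than 6 draws ⇔ fewer than 5 successes in the first 6. With X ~ Binomial(6, 0.809524), P(Y > 6) = P(X ≤ 4).
  k=0: C(6,0)·0.809524^0·0.190476^6 = 0.000048
  k=1: C(6,1)·0.809524^1·0.190476^5 = 0.001218
  k=2: C(6,2)·0.809524^2·0.190476^4 = 0.012939
  k=3: C(6,3)·0.809524^3·0.190476^3 = 0.073323
  k=4: C(6,4)·0.809524^4·0.190476^2 = 0.233717
P(X ≤ 4) = 0.321246

0.3212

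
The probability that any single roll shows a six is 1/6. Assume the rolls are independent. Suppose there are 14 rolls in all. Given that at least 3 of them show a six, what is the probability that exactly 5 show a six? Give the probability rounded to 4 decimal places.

X ~ Binomial(14, 0.166667). Want P(X=5 | X≥3) = P(X=5) / P(X≥3).
P(X=5) = C(14,5)·0.166667^5·0.833333^9 = 0.049897
P(X≥3) = 1 − 0.077887 − 0.218082 − 0.283507 = 0.420524
Ratio = 0.049897 / 0.420524 = 0.118655

0.1187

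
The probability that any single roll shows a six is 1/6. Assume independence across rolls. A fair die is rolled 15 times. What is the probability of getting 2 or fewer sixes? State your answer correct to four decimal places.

X ~ Binomial(15, 0.166667); P(X ≤ 2) = Σ C(15,k) p^k (1−p)^(15−k) over k:
  k=0: C(15,0)·0.166667^0·0.833333^15 = 0.064905
  k=1: C(15,1)·0.166667^1·0.833333^14 = 0.194716
  k=2: C(15,2)·0.166667^2·0.833333^13 = 0.272603
Total = 0.532225

0.5322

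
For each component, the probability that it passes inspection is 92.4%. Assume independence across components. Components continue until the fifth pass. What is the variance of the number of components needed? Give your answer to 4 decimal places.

0.4451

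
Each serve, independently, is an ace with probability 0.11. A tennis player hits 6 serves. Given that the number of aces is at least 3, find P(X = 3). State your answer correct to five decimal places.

X ~ Binomial(6, 0.11). Want P(X=3 | X≥3) = P(X=3) / P(X≥3).
P(X=3) = C(6,3)·0.11^3·0.89^3 = 0.0187663
P(X≥3) = 1 − 0.4969813 − 0.3685479 − 0.1138772 = 0.0205936
Ratio = 0.0187663 / 0.0205936 = 0.9112665

0.91127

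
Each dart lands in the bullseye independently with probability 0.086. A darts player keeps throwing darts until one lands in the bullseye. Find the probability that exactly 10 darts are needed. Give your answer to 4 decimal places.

0.0383

Geometric (trials to first success), p = 0.086.
P(Y = 10) = (1−p)^9 · p = 0.44516 · 0.086 = 0.038284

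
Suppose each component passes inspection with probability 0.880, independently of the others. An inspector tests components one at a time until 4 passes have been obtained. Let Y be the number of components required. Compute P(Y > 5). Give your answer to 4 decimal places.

0.1125

Needing more than 5 components ⇔ fewer than 4 successes in the first 5. With X ~ Binomial(5, 0.88), P(Y > 5) = P(X ≤ 3).
  k=0: C(5,0)·0.88^0·0.12^5 = 0.000025
  k=1: C(5,1)·0.88^1·0.12^4 = 0.000912
  k=2: C(5,2)·0.88^2·0.12^3 = 0.013382
  k=3: C(5,3)·0.88^3·0.12^2 = 0.098132
P(X ≤ 3) = 0.112451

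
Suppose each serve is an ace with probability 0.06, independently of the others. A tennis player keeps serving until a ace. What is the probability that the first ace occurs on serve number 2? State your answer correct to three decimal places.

Geometric (trials to first success), p = 0.06.
P(Y = 2) = (1−p)^1 · p = 0.94 · 0.06 = 0.05640

0.056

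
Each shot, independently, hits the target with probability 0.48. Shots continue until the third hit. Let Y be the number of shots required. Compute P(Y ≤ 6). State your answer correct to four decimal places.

0.6180

Finishing within 6 shots ⇔ at least 3 successes in the first 6. With X ~ Binomial(6, 0.48), P(Y ≤ 6) = 1 − P(X ≤ 2).
  k=0: C(6,0)·0.48^0·0.52^6 = 0.019771
  k=1: C(6,1)·0.48^1·0.52^5 = 0.109499
  k=2: C(6,2)·0.48^2·0.52^4 = 0.252689
1 − 0.381959 = 0.618041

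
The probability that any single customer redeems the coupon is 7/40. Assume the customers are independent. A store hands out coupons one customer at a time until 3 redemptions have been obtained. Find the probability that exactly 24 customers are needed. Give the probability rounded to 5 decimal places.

Y = trial on which the third success occurs; negative binomial, r=3, p=0.175.
P(Y=24) = C(23,2) · p^3 · (1−p)^21
= 253 · 0.0053594 · 0.017601 = 0.0238653

0.02387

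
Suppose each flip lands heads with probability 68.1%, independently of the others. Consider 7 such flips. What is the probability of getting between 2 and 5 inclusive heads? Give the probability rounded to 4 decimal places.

X ~ Binomial(7, 0.681); P(2 ≤ X ≤ 5) = Σ C(7,k) p^k (1−p)^(7−k) over k:
  k=2: C(7,2)·0.681^2·0.319^5 = 0.032171
  k=3: C(7,3)·0.681^3·0.319^4 = 0.114465
  k=4: C(7,4)·0.681^4·0.319^3 = 0.244359
  k=5: C(7,5)·0.681^5·0.319^2 = 0.312994
Total = 0.703989

0.7040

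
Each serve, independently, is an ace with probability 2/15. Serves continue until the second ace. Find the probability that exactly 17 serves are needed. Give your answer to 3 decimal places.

0.033

Y = trial on which the second success occurs; negative binomial, r=2, p=0.133333.
P(Y=17) = C(16,1) · p^2 · (1−p)^15
= 16 · 0.017778 · 0.11689 = 0.03325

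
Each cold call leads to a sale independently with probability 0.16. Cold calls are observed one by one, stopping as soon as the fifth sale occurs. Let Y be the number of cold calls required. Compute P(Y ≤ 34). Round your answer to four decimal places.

Finishing within 34 cold calls ⇔ at least 5 successes in the first 34. With X ~ Binomial(34, 0.16), P(Y ≤ 34) = 1 − P(X ≤ 4).
  k=0: C(34,0)·0.16^0·0.84^34 = 0.002664
  k=1: C(34,1)·0.16^1·0.84^33 = 0.017251
  k=2: C(34,2)·0.16^2·0.84^32 = 0.054218
  k=3: C(34,3)·0.16^3·0.84^31 = 0.110156
  k=4: C(34,4)·0.16^4·0.84^30 = 0.162612
1 − 0.346900 = 0.653100

0.6531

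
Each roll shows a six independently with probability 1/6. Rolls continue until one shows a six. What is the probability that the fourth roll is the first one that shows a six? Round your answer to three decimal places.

0.096

Geometric (trials to first success), p = 0.166667.
P(Y = 4) = (1−p)^3 · p = 0.5787 · 0.166667 = 0.09645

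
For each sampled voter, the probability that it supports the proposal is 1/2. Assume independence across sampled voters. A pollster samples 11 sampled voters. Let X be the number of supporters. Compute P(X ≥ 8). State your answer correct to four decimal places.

0.1133

X ~ Binomial(11, 0.50); P(X ≥ 8) = Σ C(11,k) p^k (1−p)^(11−k) over k:
  k=8: C(11,8)·0.50^8·0.50^3 = 0.080566
  k=9: C(11,9)·0.50^9·0.50^2 = 0.026855
  k=10: C(11,10)·0.50^10·0.50^1 = 0.005371
  k=11: C(11,11)·0.50^11·0.50^0 = 0.000488
Total = 0.113281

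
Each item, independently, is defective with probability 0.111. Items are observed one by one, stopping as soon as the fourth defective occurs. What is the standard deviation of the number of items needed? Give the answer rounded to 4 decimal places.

16.9886

Y = total items until the fourth success; negative binomial with r=4, p=0.111.
SD(Y) = √[r(1−p)/p²] = √(288.612937) = 16.988612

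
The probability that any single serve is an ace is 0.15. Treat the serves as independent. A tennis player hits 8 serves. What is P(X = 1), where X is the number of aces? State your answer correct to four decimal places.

0.3847

X ~ Binomial(n=8, p=0.15).
P(X=1) = C(8,1) · p^1 · (1−p)^7
= 8 · 0.15 · 0.32058 = 0.384693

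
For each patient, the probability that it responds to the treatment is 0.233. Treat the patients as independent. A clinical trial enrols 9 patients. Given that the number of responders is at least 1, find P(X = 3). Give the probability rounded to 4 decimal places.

0.2382

X ~ Binomial(9, 0.233). Want P(X=3 | X≥1) = P(X=3) / P(X≥1).
P(X=3) = C(9,3)·0.233^3·0.767^6 = 0.216331
P(X≥1) = 1 − 0.091867 = 0.908133
Ratio = 0.216331 / 0.908133 = 0.238215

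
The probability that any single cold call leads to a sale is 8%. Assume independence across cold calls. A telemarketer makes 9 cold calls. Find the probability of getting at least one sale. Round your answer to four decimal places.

0.5278

P(at least one) = 1 − P(none) = 1 − (1 − 0.08)^9
= 1 − 0.472161 = 0.527839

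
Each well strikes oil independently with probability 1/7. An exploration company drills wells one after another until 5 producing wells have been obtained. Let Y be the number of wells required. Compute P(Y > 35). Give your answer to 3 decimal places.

Needing more than 35 wells ⇔ fewer than 5 successes in the first 35. With X ~ Binomial(35, 0.142857), P(Y > 35) = P(X ≤ 4).
  k=0: C(35,0)·0.142857^0·0.857143^35 = 0.00454
  k=1: C(35,1)·0.142857^1·0.857143^34 = 0.02647
  k=2: C(35,2)·0.142857^2·0.857143^33 = 0.07500
  k=3: C(35,3)·0.142857^3·0.857143^32 = 0.13750
  k=4: C(35,4)·0.142857^4·0.857143^31 = 0.18334
P(X ≤ 4) = 0.42686

0.427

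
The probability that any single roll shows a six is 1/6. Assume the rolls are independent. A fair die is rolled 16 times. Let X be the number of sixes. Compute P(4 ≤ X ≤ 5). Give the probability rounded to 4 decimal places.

X ~ Binomial(16, 0.166667); P(4 ≤ X ≤ 5) = Σ C(16,k) p^k (1−p)^(16−k) over k:
  k=4: C(16,4)·0.166667^4·0.833333^12 = 0.157504
  k=5: C(16,5)·0.166667^5·0.833333^11 = 0.075602
Total = 0.233106

0.2331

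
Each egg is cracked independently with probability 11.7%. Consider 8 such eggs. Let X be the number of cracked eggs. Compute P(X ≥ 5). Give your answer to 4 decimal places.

0.0009

X ~ Binomial(8, 0.117); P(X ≥ 5) = Σ C(8,k) p^k (1−p)^(8−k) over k:
  k=5: C(8,5)·0.117^5·0.883^3 = 0.000845
  k=6: C(8,6)·0.117^6·0.883^2 = 0.000056
  k=7: C(8,7)·0.117^7·0.883^1 = 0.000002
  k=8: C(8,8)·0.117^8·0.883^0 = 0.000000
Total = 0.000903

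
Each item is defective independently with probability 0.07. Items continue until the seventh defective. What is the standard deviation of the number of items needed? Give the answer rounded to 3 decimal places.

Y = total items until the seventh success; negative binomial with r=7, p=0.07.
SD(Y) = √[r(1−p)/p²] = √(1328.57143) = 36.44957

36.450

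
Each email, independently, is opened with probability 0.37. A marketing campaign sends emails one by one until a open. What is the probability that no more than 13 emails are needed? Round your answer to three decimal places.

0.998

Y = number of emails to the first success; geometric, p = 0.37.
P(Y ≤ 13) = 1 − (1−p)^13 = 1 − 0.00246 = 0.99754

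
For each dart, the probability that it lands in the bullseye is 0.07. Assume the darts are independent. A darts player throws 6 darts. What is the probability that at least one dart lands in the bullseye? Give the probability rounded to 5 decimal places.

0.35301

P(at least one) = 1 − P(none) = 1 − (1 − 0.07)^6
= 1 − 0.6469902 = 0.3530098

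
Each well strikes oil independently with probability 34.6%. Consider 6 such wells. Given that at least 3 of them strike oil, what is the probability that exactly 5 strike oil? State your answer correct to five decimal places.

X ~ Binomial(6, 0.346). Want P(X=5 | X≥3) = P(X=5) / P(X≥3).
P(X=5) = C(6,5)·0.346^5·0.654^1 = 0.0194585
P(X≥3) = 1 − 0.0782468 − 0.2483797 − 0.3285144 = 0.3448591
Ratio = 0.0194585 / 0.3448591 = 0.0564245

0.05642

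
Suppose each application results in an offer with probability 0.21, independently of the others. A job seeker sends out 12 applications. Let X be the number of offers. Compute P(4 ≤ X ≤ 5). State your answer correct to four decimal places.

X ~ Binomial(12, 0.21); P(4 ≤ X ≤ 5) = Σ C(12,k) p^k (1−p)^(12−k) over k:
  k=4: C(12,4)·0.21^4·0.79^8 = 0.146049
  k=5: C(12,5)·0.21^5·0.79^7 = 0.062117
Total = 0.208166

0.2082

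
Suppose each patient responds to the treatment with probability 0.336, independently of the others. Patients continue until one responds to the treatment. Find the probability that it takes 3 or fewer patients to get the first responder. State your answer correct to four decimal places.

0.7072

Y = number of patients to the first success; geometric, p = 0.336.
P(Y ≤ 3) = 1 − (1−p)^3 = 1 − 0.292755 = 0.707245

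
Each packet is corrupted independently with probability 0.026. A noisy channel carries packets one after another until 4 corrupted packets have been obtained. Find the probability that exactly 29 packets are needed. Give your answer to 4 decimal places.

Y = trial on which the fourth success occurs; negative binomial, r=4, p=0.026.
P(Y=29) = C(28,3) · p^4 · (1−p)^25
= 3276 · 4.5698e-07 · 0.51758 = 0.000775

0.0008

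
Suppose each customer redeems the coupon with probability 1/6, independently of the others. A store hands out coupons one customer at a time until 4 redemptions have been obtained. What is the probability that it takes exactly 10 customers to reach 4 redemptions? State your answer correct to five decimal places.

Y = trial on which the fourth success occurs; negative binomial, r=4, p=0.166667.
P(Y=10) = C(9,3) · p^4 · (1−p)^6
= 84 · 0.0007716 · 0.3349 = 0.0217064

0.02171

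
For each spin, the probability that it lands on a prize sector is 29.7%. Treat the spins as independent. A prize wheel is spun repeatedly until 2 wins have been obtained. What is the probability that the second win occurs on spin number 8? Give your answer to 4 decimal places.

0.0745

Y = trial on which the second success occurs; negative binomial, r=2, p=0.297.
P(Y=8) = C(7,1) · p^2 · (1−p)^6
= 7 · 0.088209 · 0.12071 = 0.074532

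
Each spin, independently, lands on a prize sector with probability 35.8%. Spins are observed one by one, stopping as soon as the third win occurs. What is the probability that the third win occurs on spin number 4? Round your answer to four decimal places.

Y = trial on which the third success occurs; negative binomial, r=3, p=0.358.
P(Y=4) = C(3,2) · p^3 · (1−p)^1
= 3 · 0.045883 · 0.642 = 0.088370

0.0884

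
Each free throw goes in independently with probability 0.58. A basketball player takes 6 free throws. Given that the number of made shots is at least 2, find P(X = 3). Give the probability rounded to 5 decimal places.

0.30464

X ~ Binomial(6, 0.58). Want P(X=3 | X≥2) = P(X=3) / P(X≥2).
P(X=3) = C(6,3)·0.58^3·0.42^3 = 0.2891092
P(X≥2) = 1 − 0.0054890 − 0.0454805 = 0.9490304
Ratio = 0.2891092 / 0.9490304 = 0.3046363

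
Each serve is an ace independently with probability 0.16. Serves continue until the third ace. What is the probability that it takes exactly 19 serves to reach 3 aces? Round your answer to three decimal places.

0.039

Y = trial on which the third success occurs; negative binomial, r=3, p=0.16.
P(Y=19) = C(18,2) · p^3 · (1−p)^16
= 153 · 0.004096 · 0.061442 = 0.03851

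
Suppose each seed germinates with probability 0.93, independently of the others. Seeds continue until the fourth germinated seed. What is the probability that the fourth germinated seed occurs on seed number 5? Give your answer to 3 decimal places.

0.209

Y = trial on which the fourth success occurs; negative binomial, r=4, p=0.93.
P(Y=5) = C(4,3) · p^4 · (1−p)^1
= 4 · 0.74805 · 0.07 = 0.20945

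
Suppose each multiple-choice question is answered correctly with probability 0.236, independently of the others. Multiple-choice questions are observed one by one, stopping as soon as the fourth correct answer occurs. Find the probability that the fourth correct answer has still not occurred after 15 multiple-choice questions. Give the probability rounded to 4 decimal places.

Needing more than 15 multiple-choice questions ⇔ fewer than 4 successes in the first 15. With X ~ Binomial(15, 0.236), P(Y > 15) = P(X ≤ 3).
  k=0: C(15,0)·0.236^0·0.764^15 = 0.017636
  k=1: C(15,1)·0.236^1·0.764^14 = 0.081717
  k=2: C(15,2)·0.236^2·0.764^13 = 0.176696
  k=3: C(15,3)·0.236^3·0.764^12 = 0.236520
P(X ≤ 3) = 0.512569

0.5126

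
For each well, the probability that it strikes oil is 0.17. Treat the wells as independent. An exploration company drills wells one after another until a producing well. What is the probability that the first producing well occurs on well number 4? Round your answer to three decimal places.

0.097

Geometric (trials to first success), p = 0.17.
P(Y = 4) = (1−p)^3 · p = 0.57179 · 0.17 = 0.09720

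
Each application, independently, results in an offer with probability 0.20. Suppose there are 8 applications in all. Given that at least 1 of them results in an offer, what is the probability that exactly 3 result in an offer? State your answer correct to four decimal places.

X ~ Binomial(8, 0.20). Want P(X=3 | X≥1) = P(X=3) / P(X≥1).
P(X=3) = C(8,3)·0.20^3·0.80^5 = 0.146801
P(X≥1) = 1 − 0.167772 = 0.832228
Ratio = 0.146801 / 0.832228 = 0.176395

0.1764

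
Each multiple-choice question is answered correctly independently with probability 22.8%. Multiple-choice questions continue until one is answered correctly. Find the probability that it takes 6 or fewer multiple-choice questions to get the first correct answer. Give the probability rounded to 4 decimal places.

Y = number of multiple-choice questions to the first success; geometric, p = 0.228.
P(Y ≤ 6) = 1 − (1−p)^6 = 1 − 0.211692 = 0.788308

0.7883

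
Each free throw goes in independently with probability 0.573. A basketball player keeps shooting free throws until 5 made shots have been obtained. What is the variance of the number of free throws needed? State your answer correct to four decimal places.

Y = total free throws until the fifth success; negative binomial with r=5, p=0.573.
Var(Y) = r(1−p)/p² = 5·0.427 / 0.573² = 6.502624

6.5026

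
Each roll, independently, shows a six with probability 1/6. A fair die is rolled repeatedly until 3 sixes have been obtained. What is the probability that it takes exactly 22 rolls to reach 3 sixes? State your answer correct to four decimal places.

Y = trial on which the third success occurs; negative binomial, r=3, p=0.166667.
P(Y=22) = C(21,2) · p^3 · (1−p)^19
= 210 · 0.0046296 · 0.031301 = 0.030431

0.0304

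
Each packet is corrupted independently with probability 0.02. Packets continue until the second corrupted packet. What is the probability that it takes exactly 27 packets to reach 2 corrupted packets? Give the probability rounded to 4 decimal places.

0.0063

Y = trial on which the second success occurs; negative binomial, r=2, p=0.02.
P(Y=27) = C(26,1) · p^2 · (1−p)^25
= 26 · 0.0004 · 0.60346 = 0.006276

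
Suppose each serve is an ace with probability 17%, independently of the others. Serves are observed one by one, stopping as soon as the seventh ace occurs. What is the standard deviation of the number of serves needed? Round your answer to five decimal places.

14.17879

Y = total serves until the seventh success; negative binomial with r=7, p=0.17.
SD(Y) = √[r(1−p)/p²] = √(201.0380623) = 14.1787892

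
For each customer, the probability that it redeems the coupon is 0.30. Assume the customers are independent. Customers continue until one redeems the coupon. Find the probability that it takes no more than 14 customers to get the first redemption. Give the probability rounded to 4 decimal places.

0.9932

Y = number of customers to the first success; geometric, p = 0.30.
P(Y ≤ 14) = 1 − (1−p)^14 = 1 − 0.006782 = 0.993218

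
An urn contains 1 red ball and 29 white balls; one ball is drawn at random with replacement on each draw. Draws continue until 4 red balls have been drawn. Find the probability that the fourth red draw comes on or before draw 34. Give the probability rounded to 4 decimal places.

Finishing within 34 draws ⇔ at least 4 successes in the first 34. With X ~ Binomial(34, 0.033333), P(Y ≤ 34) = 1 − P(X ≤ 3).
  k=0: C(34,0)·0.033333^0·0.966667^34 = 0.315798
  k=1: C(34,1)·0.033333^1·0.966667^33 = 0.370246
  k=2: C(34,2)·0.033333^2·0.966667^32 = 0.210657
  k=3: C(34,3)·0.033333^3·0.966667^31 = 0.077483
1 − 0.974184 = 0.025816

0.0258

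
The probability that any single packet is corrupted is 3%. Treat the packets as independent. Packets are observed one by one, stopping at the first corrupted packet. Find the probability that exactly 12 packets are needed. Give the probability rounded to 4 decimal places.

0.0215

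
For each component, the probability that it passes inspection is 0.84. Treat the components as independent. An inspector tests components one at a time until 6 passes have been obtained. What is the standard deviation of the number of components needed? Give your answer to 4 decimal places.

Y = total components until the sixth success; negative binomial with r=6, p=0.84.
SD(Y) = √[r(1−p)/p²] = √(1.360544) = 1.166424

1.1664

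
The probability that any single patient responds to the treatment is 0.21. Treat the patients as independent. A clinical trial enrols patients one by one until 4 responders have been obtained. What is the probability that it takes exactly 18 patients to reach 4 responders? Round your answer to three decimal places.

Y = trial on which the fourth success occurs; negative binomial, r=4, p=0.21.
P(Y=18) = C(17,3) · p^4 · (1−p)^14
= 680 · 0.0019448 · 0.036879 = 0.04877

0.049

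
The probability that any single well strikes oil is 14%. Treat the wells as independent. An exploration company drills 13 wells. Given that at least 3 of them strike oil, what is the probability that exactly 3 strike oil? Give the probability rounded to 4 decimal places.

0.6423

X ~ Binomial(13, 0.14). Want P(X=3 | X≥3) = P(X=3) / P(X≥3).
P(X=3) = C(13,3)·0.14^3·0.86^10 = 0.173674
P(X≥3) = 1 − 0.140760 − 0.297888 − 0.290960 = 0.270392
Ratio = 0.173674 / 0.270392 = 0.642305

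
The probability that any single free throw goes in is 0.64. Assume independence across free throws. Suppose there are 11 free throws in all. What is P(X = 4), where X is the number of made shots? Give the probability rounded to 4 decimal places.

0.0434

X ~ Binomial(n=11, p=0.64).
P(X=4) = C(11,4) · p^4 · (1−p)^7
= 330 · 0.16777 · 0.00078364 = 0.043386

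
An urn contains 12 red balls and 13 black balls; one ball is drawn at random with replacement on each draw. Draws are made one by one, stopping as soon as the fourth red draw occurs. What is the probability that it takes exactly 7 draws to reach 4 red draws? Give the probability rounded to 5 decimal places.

0.14928

Y = trial on which the fourth success occurs; negative binomial, r=4, p=0.48.
P(Y=7) = C(6,3) · p^4 · (1−p)^3
= 20 · 0.053084 · 0.14061 = 0.1492812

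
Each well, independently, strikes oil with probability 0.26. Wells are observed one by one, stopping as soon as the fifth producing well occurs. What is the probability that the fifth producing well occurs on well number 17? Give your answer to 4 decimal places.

0.0583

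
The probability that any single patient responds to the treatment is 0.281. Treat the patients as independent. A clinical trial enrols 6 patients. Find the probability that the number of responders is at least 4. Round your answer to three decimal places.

0.056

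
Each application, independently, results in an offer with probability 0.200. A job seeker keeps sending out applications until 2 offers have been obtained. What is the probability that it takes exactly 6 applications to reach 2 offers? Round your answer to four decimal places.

0.0819

Y = trial on which the second success occurs; negative binomial, r=2, p=0.20.
P(Y=6) = C(5,1) · p^2 · (1−p)^4
= 5 · 0.04 · 0.4096 = 0.081920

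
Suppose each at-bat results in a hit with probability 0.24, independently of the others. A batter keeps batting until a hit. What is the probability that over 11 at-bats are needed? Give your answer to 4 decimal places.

0.0489

Y = number of at-bats to the first success; geometric, p = 0.24.
P(Y > 11) = P(first 11 all fail) = (1−p)^11 = 0.048860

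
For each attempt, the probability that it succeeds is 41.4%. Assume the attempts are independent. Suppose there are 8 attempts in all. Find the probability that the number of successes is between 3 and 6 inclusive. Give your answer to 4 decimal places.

0.7025

X ~ Binomial(8, 0.414); P(3 ≤ X ≤ 6) = Σ C(8,k) p^k (1−p)^(8−k) over k:
  k=3: C(8,3)·0.414^3·0.586^5 = 0.274585
  k=4: C(8,4)·0.414^4·0.586^4 = 0.242488
  k=5: C(8,5)·0.414^5·0.586^3 = 0.137051
  k=6: C(8,6)·0.414^6·0.586^2 = 0.048412
Total = 0.702536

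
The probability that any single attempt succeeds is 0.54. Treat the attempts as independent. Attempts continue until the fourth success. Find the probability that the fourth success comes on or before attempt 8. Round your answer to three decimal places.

0.720

Finishing within 8 attempts ⇔ at least 4 successes in the first 8. With X ~ Binomial(8, 0.54), P(Y ≤ 8) = 1 − P(X ≤ 3).
  k=0: C(8,0)·0.54^0·0.46^8 = 0.00200
  k=1: C(8,1)·0.54^1·0.46^7 = 0.01883
  k=2: C(8,2)·0.54^2·0.46^6 = 0.07736
  k=3: C(8,3)·0.54^3·0.46^5 = 0.18162
1 − 0.27981 = 0.72019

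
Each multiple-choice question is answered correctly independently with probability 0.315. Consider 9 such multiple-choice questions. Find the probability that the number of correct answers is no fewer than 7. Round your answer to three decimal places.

X ~ Binomial(9, 0.315); P(X ≥ 7) = Σ C(9,k) p^k (1−p)^(9−k) over k:
  k=7: C(9,7)·0.315^7·0.685^2 = 0.00520
  k=8: C(9,8)·0.315^8·0.685^1 = 0.00060
  k=9: C(9,9)·0.315^9·0.685^0 = 0.00003
Total = 0.00583

0.006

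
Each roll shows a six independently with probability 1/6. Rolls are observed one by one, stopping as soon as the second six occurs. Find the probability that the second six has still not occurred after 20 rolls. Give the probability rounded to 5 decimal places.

0.13042

Needing more than 20 rolls ⇔ fewer than 2 successes in the first 20. With X ~ Binomial(20, 0.166667), P(Y > 20) = P(X ≤ 1).
  k=0: C(20,0)·0.166667^0·0.833333^20 = 0.0260841
  k=1: C(20,1)·0.166667^1·0.833333^19 = 0.1043362
P(X ≤ 1) = 0.1304203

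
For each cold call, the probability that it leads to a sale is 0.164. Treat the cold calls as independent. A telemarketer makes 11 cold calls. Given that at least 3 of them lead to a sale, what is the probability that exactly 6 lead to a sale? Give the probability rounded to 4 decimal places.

X ~ Binomial(11, 0.164). Want P(X=6 | X≥3) = P(X=6) / P(X≥3).
P(X=6) = C(11,6)·0.164^6·0.836^5 = 0.003671
P(X≥3) = 1 − 0.139402 − 0.300815 − 0.295058 = 0.264725
Ratio = 0.003671 / 0.264725 = 0.013866

0.0139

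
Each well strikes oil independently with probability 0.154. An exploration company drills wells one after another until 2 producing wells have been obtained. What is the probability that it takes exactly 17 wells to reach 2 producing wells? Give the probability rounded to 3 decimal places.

0.031

Y = trial on which the second success occurs; negative binomial, r=2, p=0.154.
P(Y=17) = C(16,1) · p^2 · (1−p)^15
= 16 · 0.023716 · 0.081387 = 0.03088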